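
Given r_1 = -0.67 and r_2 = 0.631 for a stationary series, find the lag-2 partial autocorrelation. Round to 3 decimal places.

0.330

φ_{22} = (r_2 − r_1²) / (1 − r_1²)
r_1² = (-0.67)² = 0.4489
Numerator = 0.631 − 0.4489 = 0.1821; denominator = 1 − 0.4489 = 0.5511
φ_{22} = 0.1821 / 0.5511 = 0.330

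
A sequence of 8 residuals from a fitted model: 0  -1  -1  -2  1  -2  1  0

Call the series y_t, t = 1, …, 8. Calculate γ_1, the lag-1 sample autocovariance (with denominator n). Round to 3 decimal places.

Mean ȳ = (0 − 1 − 1 − 2 + 1 − 2 + 1 + 0)/8 = -0.5000
Σ_{t=1}^{7}(y_t−ȳ)(y_{t+1}−ȳ) = -5.2500
γ_1 = -5.2500 / 8 = -0.656

-0.656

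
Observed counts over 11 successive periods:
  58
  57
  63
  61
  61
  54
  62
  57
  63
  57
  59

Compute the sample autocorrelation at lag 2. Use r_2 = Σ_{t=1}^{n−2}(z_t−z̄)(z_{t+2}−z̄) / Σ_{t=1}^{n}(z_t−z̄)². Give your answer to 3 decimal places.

Mean z̄ = (58 + 57 + 63 + 61 + 61 + 54 + 62 + 57 + 63 + 57 + 59)/11 = 59.2727
Numerator Σ_{t=1}^{9}(z_t−z̄)(z_{t+2}−z̄) = 19.6694
Denominator Σ(z_t−z̄)² = 86.1818
r_2 = 19.6694 / 86.1818 = 0.228

0.228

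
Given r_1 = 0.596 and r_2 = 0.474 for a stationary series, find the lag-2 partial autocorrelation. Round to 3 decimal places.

φ_{22} = (r_2 − r_1²) / (1 − r_1²)
r_1² = (0.596)² = 0.355216
Numerator = 0.474 − 0.3552 = 0.1188; denominator = 1 − 0.3552 = 0.6448
φ_{22} = 0.1188 / 0.6448 = 0.184

0.184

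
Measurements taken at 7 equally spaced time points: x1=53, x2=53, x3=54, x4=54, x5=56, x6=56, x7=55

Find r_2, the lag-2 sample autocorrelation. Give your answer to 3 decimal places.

Mean x̄ = (53 + 53 + 54 + 54 + 56 + 56 + 55)/7 = 54.4286
Deviations from mean: -1.4286, -1.4286, -0.4286, -0.4286, 1.5714, 1.5714, 0.5714
Σ(x_t−x̄)(x_{t+2}−x̄) = (0.6122) + (0.6122) + (-0.6735) + (-0.6735) + (0.8980) = 0.7755
Denominator Σ(x_t−x̄)² = 9.7143
r_2 = 0.7755 / 9.7143 = 0.080

0.080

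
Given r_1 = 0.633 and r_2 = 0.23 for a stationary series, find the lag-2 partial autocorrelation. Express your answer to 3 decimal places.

φ_{22} = (r_2 − r_1²) / (1 − r_1²)
r_1² = (0.633)² = 0.400689
Numerator = 0.23 − 0.4007 = -0.1707; denominator = 1 − 0.4007 = 0.5993
φ_{22} = -0.1707 / 0.5993 = -0.285

-0.285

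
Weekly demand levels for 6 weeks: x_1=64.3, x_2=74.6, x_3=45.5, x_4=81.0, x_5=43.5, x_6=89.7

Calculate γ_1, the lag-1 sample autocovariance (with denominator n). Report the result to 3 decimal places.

Mean x̄ = (64.3 + 74.6 + 45.5 + 81.0 + 43.5 + 89.7)/6 = 66.4333
Deviations: -2.1333, 8.1667, -20.9333, 14.5667, -22.9333, 23.2667
Σ_{t=1}^{5}(x_t−x̄)(x_{t+1}−x̄) = -1360.9511
γ_1 = -1360.9511 / 6 = -226.825

-226.825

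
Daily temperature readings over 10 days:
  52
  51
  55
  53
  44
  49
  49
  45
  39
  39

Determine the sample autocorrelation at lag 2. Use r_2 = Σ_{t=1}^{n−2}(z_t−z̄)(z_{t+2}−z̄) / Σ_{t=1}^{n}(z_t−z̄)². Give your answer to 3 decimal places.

Mean z̄ = (52 + 51 + 55 + 53 + 44 + 49 + 49 + 45 + 39 + 39)/10 = 47.6000
Numerator Σ_{t=1}^{8}(z_t−z̄)(z_{t+2}−z̄) = 33.4800
Denominator Σ(z_t−z̄)² = 286.4000
r_2 = 33.4800 / 286.4000 = 0.117

0.117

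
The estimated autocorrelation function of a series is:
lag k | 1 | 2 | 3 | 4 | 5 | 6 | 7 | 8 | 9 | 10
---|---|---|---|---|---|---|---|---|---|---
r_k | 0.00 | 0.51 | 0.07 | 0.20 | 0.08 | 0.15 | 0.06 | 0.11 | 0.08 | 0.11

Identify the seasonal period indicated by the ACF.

The largest autocorrelation is r_2 = 0.51, with weaker echoes at lags 4 (0.20) and 6 (0.15); the remaining lags stay at or below 0.11.
The dominant spike at lag 2 indicates a seasonal period of 2.

2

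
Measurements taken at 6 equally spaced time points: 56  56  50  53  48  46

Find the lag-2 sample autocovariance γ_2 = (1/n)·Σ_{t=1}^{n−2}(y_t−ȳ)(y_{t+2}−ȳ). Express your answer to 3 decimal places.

Mean ȳ = (56 + 56 + 50 + 53 + 48 + 46)/6 = 51.5000
Deviations: 4.5000, 4.5000, -1.5000, 1.5000, -3.5000, -5.5000
Σ_{t=1}^{4}(y_t−ȳ)(y_{t+2}−ȳ) = -3.0000
γ_2 = -3.0000 / 6 = -0.500

-0.500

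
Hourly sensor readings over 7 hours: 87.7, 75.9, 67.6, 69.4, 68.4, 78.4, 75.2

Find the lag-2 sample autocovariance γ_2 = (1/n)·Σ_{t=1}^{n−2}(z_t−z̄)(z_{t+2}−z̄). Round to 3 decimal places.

Mean z̄ = (87.7 + 75.9 + 67.6 + 69.4 + 68.4 + 78.4 + 75.2)/7 = 74.6571
Σ_{t=1}^{5}(z_t−z̄)(z_{t+2}−z̄) = -77.4951
γ_2 = -77.4951 / 7 = -11.071

-11.071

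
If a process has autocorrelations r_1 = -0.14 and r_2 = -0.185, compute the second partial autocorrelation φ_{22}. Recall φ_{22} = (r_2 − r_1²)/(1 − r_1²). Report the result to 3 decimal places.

φ_{22} = (r_2 − r_1²) / (1 − r_1²)
r_1² = (-0.14)² = 0.0196
Numerator = -0.185 − 0.0196 = -0.2046; denominator = 1 − 0.0196 = 0.9804
φ_{22} = -0.2046 / 0.9804 = -0.209

-0.209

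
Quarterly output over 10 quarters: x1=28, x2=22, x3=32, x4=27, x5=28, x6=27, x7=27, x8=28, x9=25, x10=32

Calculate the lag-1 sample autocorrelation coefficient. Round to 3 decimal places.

-0.540

Mean x̄ = (28 + 22 + 32 + 27 + 28 + 27 + 27 + 28 + 25 + 32)/10 = 27.6000
Numerator Σ_{t=1}^{9}(x_t−x̄)(x_{t+1}−x̄) = -42.3600
Denominator Σ(x_t−x̄)² = 78.4000
r_1 = -42.3600 / 78.4000 = -0.540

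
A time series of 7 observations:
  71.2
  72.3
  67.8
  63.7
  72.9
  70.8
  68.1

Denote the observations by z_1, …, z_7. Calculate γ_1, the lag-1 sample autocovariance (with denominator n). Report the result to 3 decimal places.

-1.037

Mean z̄ = (71.2 + 72.3 + 67.8 + 63.7 + 72.9 + 70.8 + 68.1)/7 = 69.5429
Deviations: 1.6571, 2.7571, -1.7429, -5.8429, 3.3571, 1.2571, -1.4429
Σ_{t=1}^{6}(z_t−z̄)(z_{t+1}−z̄) = -7.2618
γ_1 = -7.2618 / 7 = -1.037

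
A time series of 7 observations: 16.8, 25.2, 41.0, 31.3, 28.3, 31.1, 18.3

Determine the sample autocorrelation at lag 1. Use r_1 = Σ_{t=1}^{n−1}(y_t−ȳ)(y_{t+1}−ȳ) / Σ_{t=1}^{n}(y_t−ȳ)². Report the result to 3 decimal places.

0.046

Mean ȳ = (16.8 + 25.2 + 41.0 + 31.3 + 28.3 + 31.1 + 18.3)/7 = 27.4286
Numerator Σ_{t=1}^{6}(y_t−ȳ)(y_{t+1}−ȳ) = 19.0406
Denominator Σ(y_t−ȳ)² = 414.6743
r_1 = 19.0406 / 414.6743 = 0.046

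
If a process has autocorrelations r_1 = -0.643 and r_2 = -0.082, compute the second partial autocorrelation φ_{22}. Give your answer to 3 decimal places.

-0.845

φ_{22} = (r_2 − r_1²) / (1 − r_1²)
r_1² = (-0.643)² = 0.413449
Numerator = -0.082 − 0.4134 = -0.4954; denominator = 1 − 0.4134 = 0.5866
φ_{22} = -0.4954 / 0.5866 = -0.845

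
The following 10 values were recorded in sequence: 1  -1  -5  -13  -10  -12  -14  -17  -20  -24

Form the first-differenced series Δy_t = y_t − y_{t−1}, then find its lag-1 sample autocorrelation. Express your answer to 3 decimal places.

-0.297

First differences Δy: -2, -4, -8, 3, -2, -2, -3, -3, -4
Mean of differences = -2.7778
Numerator Σ(Δy_t−Δȳ)(Δy_{t+1}−Δȳ) = -19.4938
Denominator Σ(Δy_t−Δȳ)² = 65.5556
r_1(Δy) = -19.4938 / 65.5556 = -0.297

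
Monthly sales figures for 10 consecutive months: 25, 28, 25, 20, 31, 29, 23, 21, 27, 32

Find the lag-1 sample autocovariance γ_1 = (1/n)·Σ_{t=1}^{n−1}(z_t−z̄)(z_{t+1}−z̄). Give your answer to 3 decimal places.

-0.561

Mean z̄ = (25 + 28 + 25 + 20 + 31 + 29 + 23 + 21 + 27 + 32)/10 = 26.1000
Σ_{t=1}^{9}(z_t−z̄)(z_{t+1}−z̄) = -5.6100
γ_1 = -5.6100 / 10 = -0.561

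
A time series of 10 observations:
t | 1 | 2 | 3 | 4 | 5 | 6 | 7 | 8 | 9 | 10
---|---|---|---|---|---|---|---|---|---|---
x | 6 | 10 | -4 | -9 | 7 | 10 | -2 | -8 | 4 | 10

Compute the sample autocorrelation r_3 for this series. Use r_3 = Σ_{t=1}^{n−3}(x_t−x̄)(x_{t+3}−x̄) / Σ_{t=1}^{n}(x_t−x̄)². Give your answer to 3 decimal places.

-0.145

Mean x̄ = (6 + 10 − 4 − 9 + 7 + 10 − 2 − 8 + 4 + 10)/10 = 2.4000
Numerator Σ_{t=1}^{7}(x_t−x̄)(x_{t+3}−x̄) = -73.6800
Denominator Σ(x_t−x̄)² = 508.4000
r_3 = -73.6800 / 508.4000 = -0.145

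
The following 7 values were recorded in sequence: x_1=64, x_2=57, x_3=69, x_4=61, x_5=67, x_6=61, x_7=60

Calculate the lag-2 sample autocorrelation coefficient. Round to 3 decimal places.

0.343

Mean x̄ = (64 + 57 + 69 + 61 + 67 + 61 + 60)/7 = 62.7143
Deviations from mean: 1.2857, -5.7143, 6.2857, -1.7143, 4.2857, -1.7143, -2.7143
Σ(x_t−x̄)(x_{t+2}−x̄) = (8.0816) + (9.7959) + (26.9388) + (2.9388) + (-11.6327) = 36.1224
Denominator Σ(x_t−x̄)² = 105.4286
r_2 = 36.1224 / 105.4286 = 0.343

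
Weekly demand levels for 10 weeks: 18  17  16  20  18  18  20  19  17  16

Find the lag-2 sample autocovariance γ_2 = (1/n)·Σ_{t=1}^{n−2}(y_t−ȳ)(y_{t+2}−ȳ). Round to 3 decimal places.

Mean ȳ = (18 + 17 + 16 + 20 + 18 + 18 + 20 + 19 + 17 + 16)/10 = 17.9000
Σ_{t=1}^{8}(y_t−ȳ)(y_{t+2}−ȳ) = -5.7200
γ_2 = -5.7200 / 10 = -0.572

-0.572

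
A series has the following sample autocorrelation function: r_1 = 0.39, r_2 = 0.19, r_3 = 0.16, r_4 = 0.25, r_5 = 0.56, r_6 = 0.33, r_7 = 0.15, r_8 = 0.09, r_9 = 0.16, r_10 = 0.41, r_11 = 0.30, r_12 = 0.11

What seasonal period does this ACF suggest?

5

The largest autocorrelation is r_5 = 0.56, with a weaker echo at lag 10 (0.41); the remaining lags stay at or below 0.39. The elevated value at lag 1 (0.39), dropping to 0.19 at lag 2, reflects decaying short-term dependence rather than seasonality.
The dominant spike at lag 5 indicates a seasonal period of 5.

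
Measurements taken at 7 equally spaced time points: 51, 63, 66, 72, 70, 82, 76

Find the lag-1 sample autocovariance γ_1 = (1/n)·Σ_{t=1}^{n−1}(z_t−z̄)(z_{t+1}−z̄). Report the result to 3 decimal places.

32.464

Mean z̄ = (51 + 63 + 66 + 72 + 70 + 82 + 76)/7 = 68.5714
Deviations: -17.5714, -5.5714, -2.5714, 3.4286, 1.4286, 13.4286, 7.4286
Σ_{t=1}^{6}(z_t−z̄)(z_{t+1}−z̄) = 227.2449
γ_1 = 227.2449 / 7 = 32.464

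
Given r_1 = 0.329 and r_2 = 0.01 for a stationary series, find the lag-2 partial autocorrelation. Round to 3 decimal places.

-0.110

φ_{22} = (r_2 − r_1²) / (1 − r_1²)
r_1² = (0.329)² = 0.108241
Numerator = 0.01 − 0.1082 = -0.0982; denominator = 1 − 0.1082 = 0.8918
φ_{22} = -0.0982 / 0.8918 = -0.110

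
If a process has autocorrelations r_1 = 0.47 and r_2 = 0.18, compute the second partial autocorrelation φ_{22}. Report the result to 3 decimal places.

-0.052

φ_{22} = (r_2 − r_1²) / (1 − r_1²)
r_1² = (0.47)² = 0.2209
Numerator = 0.18 − 0.2209 = -0.0409; denominator = 1 − 0.2209 = 0.7791
φ_{22} = -0.0409 / 0.7791 = -0.052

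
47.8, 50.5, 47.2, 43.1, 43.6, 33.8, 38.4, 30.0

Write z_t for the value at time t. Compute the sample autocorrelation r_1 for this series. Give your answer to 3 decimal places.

Mean z̄ = (47.8 + 50.5 + 47.2 + 43.1 + 43.6 + 33.8 + 38.4 + 30.0)/8 = 41.8000
Deviations from mean: 6.0000, 8.7000, 5.4000, 1.3000, 1.8000, -8.0000, -3.4000, -11.8000
Numerator Σ_{t=1}^{7}(z_t−z̄)(z_{t+1}−z̄) = 161.4600
Denominator Σ(z_t−z̄)² = 360.5800
r_1 = 161.4600 / 360.5800 = 0.448

0.448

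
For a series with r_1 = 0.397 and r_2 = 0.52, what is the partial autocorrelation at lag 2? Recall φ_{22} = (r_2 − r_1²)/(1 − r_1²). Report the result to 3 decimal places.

0.430

φ_{22} = (r_2 − r_1²) / (1 − r_1²)
r_1² = (0.397)² = 0.157609
Numerator = 0.52 − 0.1576 = 0.3624; denominator = 1 − 0.1576 = 0.8424
φ_{22} = 0.3624 / 0.8424 = 0.430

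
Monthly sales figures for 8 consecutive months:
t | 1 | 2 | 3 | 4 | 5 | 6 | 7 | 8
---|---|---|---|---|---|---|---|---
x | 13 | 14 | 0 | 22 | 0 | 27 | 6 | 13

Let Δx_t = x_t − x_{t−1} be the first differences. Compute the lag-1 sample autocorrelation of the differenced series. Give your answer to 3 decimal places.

-0.887

First differences Δx: 1, -14, 22, -22, 27, -21, 7
Mean of differences = 0.0000
Numerator Σ(Δx_t−Δx̄)(Δx_{t+1}−Δx̄) = -2114.0000
Denominator Σ(Δx_t−Δx̄)² = 2384.0000
r_1(Δx) = -2114.0000 / 2384.0000 = -0.887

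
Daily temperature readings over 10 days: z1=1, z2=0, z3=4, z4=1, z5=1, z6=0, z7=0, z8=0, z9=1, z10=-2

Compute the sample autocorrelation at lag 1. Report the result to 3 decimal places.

Mean z̄ = (1 + 0 + 4 + 1 + 1 + 0 + 0 + 0 + 1 − 2)/10 = 0.6000
Numerator Σ_{t=1}^{9}(z_t−z̄)(z_{t+1}−z̄) = -1.5600
Denominator Σ(z_t−z̄)² = 20.4000
r_1 = -1.5600 / 20.4000 = -0.076

-0.076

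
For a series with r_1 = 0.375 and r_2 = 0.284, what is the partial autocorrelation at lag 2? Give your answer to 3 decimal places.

0.167

φ_{22} = (r_2 − r_1²) / (1 − r_1²)
r_1² = (0.375)² = 0.140625
Numerator = 0.284 − 0.1406 = 0.1434; denominator = 1 − 0.1406 = 0.8594
φ_{22} = 0.1434 / 0.8594 = 0.167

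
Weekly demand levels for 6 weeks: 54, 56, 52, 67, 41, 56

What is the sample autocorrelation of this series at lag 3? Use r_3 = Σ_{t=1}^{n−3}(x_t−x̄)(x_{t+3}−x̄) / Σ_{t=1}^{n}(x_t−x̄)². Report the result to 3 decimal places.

-0.087

Mean x̄ = (54 + 56 + 52 + 67 + 41 + 56)/6 = 54.3333
Numerator Σ_{t=1}^{3}(x_t−x̄)(x_{t+3}−x̄) = -30.3333
Denominator Σ(x_t−x̄)² = 349.3333
r_3 = -30.3333 / 349.3333 = -0.087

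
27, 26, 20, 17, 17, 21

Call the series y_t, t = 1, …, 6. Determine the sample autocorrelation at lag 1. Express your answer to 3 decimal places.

0.495

Mean ȳ = (27 + 26 + 20 + 17 + 17 + 21)/6 = 21.3333
Deviations from mean: 5.6667, 4.6667, -1.3333, -4.3333, -4.3333, -0.3333
Σ(y_t−ȳ)(y_{t+1}−ȳ) = (26.4444) + (-6.2222) + (5.7778) + (18.7778) + (1.4444) = 46.2222
Denominator Σ(y_t−ȳ)² = 93.3333
r_1 = 46.2222 / 93.3333 = 0.495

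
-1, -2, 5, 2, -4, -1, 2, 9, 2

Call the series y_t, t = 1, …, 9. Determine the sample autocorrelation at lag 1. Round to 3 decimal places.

Mean ȳ = (-1 − 2 + 5 + 2 − 4 − 1 + 2 + 9 + 2)/9 = 1.3333
Numerator Σ_{t=1}^{8}(y_t−ȳ)(y_{t+1}−ȳ) = 15.5556
Denominator Σ(y_t−ȳ)² = 124.0000
r_1 = 15.5556 / 124.0000 = 0.125

0.125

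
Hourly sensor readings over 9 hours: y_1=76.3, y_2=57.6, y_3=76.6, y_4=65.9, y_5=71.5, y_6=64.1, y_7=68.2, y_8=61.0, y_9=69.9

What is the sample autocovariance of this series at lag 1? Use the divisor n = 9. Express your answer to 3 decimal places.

Mean ȳ = (76.3 + 57.6 + 76.6 + 65.9 + 71.5 + 64.1 + 68.2 + 61.0 + 69.9)/9 = 67.9000
Σ_{t=1}^{8}(y_t−ȳ)(y_{t+1}−ȳ) = -231.4200
γ_1 = -231.4200 / 9 = -25.713

-25.713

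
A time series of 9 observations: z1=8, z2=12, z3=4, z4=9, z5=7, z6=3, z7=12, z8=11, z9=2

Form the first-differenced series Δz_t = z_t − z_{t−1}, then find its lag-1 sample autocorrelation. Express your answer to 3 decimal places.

-0.393

First differences Δz: 4, -8, 5, -2, -4, 9, -1, -9
Mean of differences = -0.7500
Numerator Σ(Δz_t−Δz̄)(Δz_{t+1}−Δz̄) = -111.3125
Denominator Σ(Δz_t−Δz̄)² = 283.5000
r_1(Δz) = -111.3125 / 283.5000 = -0.393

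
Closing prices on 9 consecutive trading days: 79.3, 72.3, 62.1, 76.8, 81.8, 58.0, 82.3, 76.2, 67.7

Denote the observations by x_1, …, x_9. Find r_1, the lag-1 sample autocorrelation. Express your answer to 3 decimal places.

-0.439

Mean x̄ = (79.3 + 72.3 + 62.1 + 76.8 + 81.8 + 58.0 + 82.3 + 76.2 + 67.7)/9 = 72.9444
Numerator Σ_{t=1}^{8}(x_t−x̄)(x_{t+1}−x̄) = -263.5464
Denominator Σ(x_t−x̄)² = 600.6622
r_1 = -263.5464 / 600.6622 = -0.439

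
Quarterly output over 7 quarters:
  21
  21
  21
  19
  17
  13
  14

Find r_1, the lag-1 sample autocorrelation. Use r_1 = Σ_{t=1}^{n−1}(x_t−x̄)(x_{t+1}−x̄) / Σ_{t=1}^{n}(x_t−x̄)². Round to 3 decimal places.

0.643

Mean x̄ = (21 + 21 + 21 + 19 + 17 + 13 + 14)/7 = 18.0000
Deviations from mean: 3.0000, 3.0000, 3.0000, 1.0000, -1.0000, -5.0000, -4.0000
Σ(x_t−x̄)(x_{t+1}−x̄) = (9.0000) + (9.0000) + (3.0000) + (-1.0000) + (5.0000) + (20.0000) = 45.0000
Denominator Σ(x_t−x̄)² = 70.0000
r_1 = 45.0000 / 70.0000 = 0.643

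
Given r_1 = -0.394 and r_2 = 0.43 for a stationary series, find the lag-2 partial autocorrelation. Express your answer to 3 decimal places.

0.325

φ_{22} = (r_2 − r_1²) / (1 − r_1²)
r_1² = (-0.394)² = 0.155236
Numerator = 0.43 − 0.1552 = 0.2748; denominator = 1 − 0.1552 = 0.8448
φ_{22} = 0.2748 / 0.8448 = 0.325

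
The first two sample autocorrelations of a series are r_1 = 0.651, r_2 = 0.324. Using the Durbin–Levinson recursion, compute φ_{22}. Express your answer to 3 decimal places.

φ_{22} = (r_2 − r_1²) / (1 − r_1²)
r_1² = (0.651)² = 0.423801
Numerator = 0.324 − 0.4238 = -0.0998; denominator = 1 − 0.4238 = 0.5762
φ_{22} = -0.0998 / 0.5762 = -0.173

-0.173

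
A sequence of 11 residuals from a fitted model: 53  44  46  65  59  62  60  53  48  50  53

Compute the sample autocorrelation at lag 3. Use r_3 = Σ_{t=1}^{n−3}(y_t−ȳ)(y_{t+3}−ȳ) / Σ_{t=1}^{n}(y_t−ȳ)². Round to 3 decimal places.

Mean ȳ = (53 + 44 + 46 + 65 + 59 + 62 + 60 + 53 + 48 + 50 + 53)/11 = 53.9091
Numerator Σ_{t=1}^{8}(y_t−ȳ)(y_{t+3}−ȳ) = -132.3884
Denominator Σ(y_t−ȳ)² = 464.9091
r_3 = -132.3884 / 464.9091 = -0.285

-0.285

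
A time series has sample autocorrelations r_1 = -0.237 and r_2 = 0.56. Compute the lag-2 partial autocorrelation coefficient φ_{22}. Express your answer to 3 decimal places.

0.534

φ_{22} = (r_2 − r_1²) / (1 − r_1²)
r_1² = (-0.237)² = 0.056169
Numerator = 0.56 − 0.0562 = 0.5038; denominator = 1 − 0.0562 = 0.9438
φ_{22} = 0.5038 / 0.9438 = 0.534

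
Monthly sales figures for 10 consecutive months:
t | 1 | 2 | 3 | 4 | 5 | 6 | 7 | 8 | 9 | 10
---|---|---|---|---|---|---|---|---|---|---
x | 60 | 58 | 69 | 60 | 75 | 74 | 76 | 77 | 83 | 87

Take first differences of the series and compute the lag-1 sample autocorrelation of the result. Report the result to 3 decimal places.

-0.797

First differences Δx: -2, 11, -9, 15, -1, 2, 1, 6, 4
Mean of differences = 3.0000
Numerator Σ(Δx_t−Δx̄)(Δx_{t+1}−Δx̄) = -325.0000
Denominator Σ(Δx_t−Δx̄)² = 408.0000
r_1(Δx) = -325.0000 / 408.0000 = -0.797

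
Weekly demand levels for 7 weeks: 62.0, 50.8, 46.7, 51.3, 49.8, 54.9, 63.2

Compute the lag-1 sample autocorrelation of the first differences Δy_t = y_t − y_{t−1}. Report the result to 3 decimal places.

0.207

First differences Δy: -11.2, -4.1, 4.6, -1.5, 5.1, 8.3
Mean of differences = 0.2000
Numerator Σ(Δy_t−Δȳ)(Δy_{t+1}−Δȳ) = 53.9800
Denominator Σ(Δy_t−Δȳ)² = 260.3200
r_1(Δy) = 53.9800 / 260.3200 = 0.207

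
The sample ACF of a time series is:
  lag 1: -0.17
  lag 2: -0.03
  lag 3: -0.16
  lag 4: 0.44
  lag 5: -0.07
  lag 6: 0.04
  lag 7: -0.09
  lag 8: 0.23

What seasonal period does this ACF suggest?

The largest autocorrelation is r_4 = 0.44, with a weaker echo at lag 8 (0.23); the remaining lags stay at or below 0.04.
The dominant spike at lag 4 indicates a seasonal period of 4.

4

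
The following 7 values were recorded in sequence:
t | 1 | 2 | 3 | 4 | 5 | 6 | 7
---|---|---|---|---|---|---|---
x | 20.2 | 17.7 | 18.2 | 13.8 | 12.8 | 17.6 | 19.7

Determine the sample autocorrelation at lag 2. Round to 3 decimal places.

Mean x̄ = (20.2 + 17.7 + 18.2 + 13.8 + 12.8 + 17.6 + 19.7)/7 = 17.1429
Deviations from mean: 3.0571, 0.5571, 1.0571, -3.3429, -4.3429, 0.4571, 2.5571
Numerator Σ_{t=1}^{5}(x_t−x̄)(x_{t+2}−x̄) = -15.8551
Denominator Σ(x_t−x̄)² = 47.5571
r_2 = -15.8551 / 47.5571 = -0.333

-0.333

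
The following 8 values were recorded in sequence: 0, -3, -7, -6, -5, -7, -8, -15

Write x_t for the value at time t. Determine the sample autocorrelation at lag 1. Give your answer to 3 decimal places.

Mean x̄ = (0 − 3 − 7 − 6 − 5 − 7 − 8 − 15)/8 = -6.3750
Σ(x_t−x̄)(x_{t+1}−x̄) = (21.5156) + (-2.1094) + (-0.2344) + (0.5156) + (-0.8594) + (1.0156) + (14.0156) = 33.8594
Denominator Σ(x_t−x̄)² = 131.8750
r_1 = 33.8594 / 131.8750 = 0.257

0.257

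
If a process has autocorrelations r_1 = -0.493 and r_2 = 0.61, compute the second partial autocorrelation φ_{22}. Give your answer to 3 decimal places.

φ_{22} = (r_2 − r_1²) / (1 − r_1²)
r_1² = (-0.493)² = 0.243049
Numerator = 0.61 − 0.2430 = 0.3670; denominator = 1 − 0.2430 = 0.7570
φ_{22} = 0.3670 / 0.7570 = 0.485

0.485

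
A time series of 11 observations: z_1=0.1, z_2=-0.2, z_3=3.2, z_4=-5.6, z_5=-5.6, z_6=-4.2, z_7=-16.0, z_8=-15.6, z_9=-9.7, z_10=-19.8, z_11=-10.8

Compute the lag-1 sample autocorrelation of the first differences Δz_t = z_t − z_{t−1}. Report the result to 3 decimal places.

First differences Δz: -0.3, 3.4, -8.8, 0.0, 1.4, -11.8, 0.4, 5.9, -10.1, 9.0
Mean of differences = -1.0900
Numerator Σ(Δz_t−Δz̄)(Δz_{t+1}−Δz̄) = -222.8621
Denominator Σ(Δz_t−Δz̄)² = 436.3890
r_1(Δz) = -222.8621 / 436.3890 = -0.511

-0.511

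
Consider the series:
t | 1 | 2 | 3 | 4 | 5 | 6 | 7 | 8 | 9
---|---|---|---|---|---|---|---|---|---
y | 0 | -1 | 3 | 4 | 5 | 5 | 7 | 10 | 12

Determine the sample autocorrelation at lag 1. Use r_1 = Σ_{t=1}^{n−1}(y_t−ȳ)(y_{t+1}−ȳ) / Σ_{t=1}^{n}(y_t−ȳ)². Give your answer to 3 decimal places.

Mean ȳ = (0 − 1 + 3 + 4 + 5 + 5 + 7 + 10 + 12)/9 = 5.0000
Numerator Σ_{t=1}^{8}(y_t−ȳ)(y_{t+1}−ȳ) = 89.0000
Denominator Σ(y_t−ȳ)² = 144.0000
r_1 = 89.0000 / 144.0000 = 0.618

0.618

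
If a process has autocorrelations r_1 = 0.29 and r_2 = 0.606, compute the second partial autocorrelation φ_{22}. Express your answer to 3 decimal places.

0.570

φ_{22} = (r_2 − r_1²) / (1 − r_1²)
r_1² = (0.29)² = 0.0841
Numerator = 0.606 − 0.0841 = 0.5219; denominator = 1 − 0.0841 = 0.9159
φ_{22} = 0.5219 / 0.9159 = 0.570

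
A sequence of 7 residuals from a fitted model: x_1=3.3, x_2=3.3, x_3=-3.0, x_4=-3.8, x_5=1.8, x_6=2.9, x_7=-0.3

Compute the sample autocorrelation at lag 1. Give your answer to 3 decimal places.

Mean x̄ = (3.3 + 3.3 − 3.0 − 3.8 + 1.8 + 2.9 − 0.3)/7 = 0.6000
Deviations from mean: 2.7000, 2.7000, -3.6000, -4.4000, 1.2000, 2.3000, -0.9000
Σ(x_t−x̄)(x_{t+1}−x̄) = (7.2900) + (-9.7200) + (15.8400) + (-5.2800) + (2.7600) + (-2.0700) = 8.8200
Denominator Σ(x_t−x̄)² = 54.4400
r_1 = 8.8200 / 54.4400 = 0.162

0.162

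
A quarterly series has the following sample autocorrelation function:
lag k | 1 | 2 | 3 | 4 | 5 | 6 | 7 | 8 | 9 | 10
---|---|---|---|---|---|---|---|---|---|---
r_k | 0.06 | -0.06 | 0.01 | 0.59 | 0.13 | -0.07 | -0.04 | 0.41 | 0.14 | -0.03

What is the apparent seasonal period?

The largest autocorrelation is r_4 = 0.59, with a weaker echo at lag 8 (0.41); the remaining lags stay at or below 0.14.
The dominant spike at lag 4 indicates a seasonal period of 4.

4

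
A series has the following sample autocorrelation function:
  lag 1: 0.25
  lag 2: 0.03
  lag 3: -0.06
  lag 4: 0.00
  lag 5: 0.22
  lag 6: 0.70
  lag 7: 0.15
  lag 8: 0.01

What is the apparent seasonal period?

6

The largest autocorrelation is r_6 = 0.70; the remaining lags stay at or below 0.25. The elevated value at lag 1 (0.25), dropping to 0.03 at lag 2, reflects decaying short-term dependence rather than seasonality.
The dominant spike at lag 6 indicates a seasonal period of 6.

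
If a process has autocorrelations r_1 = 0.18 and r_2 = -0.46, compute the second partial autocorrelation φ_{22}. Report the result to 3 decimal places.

φ_{22} = (r_2 − r_1²) / (1 − r_1²)
r_1² = (0.18)² = 0.0324
Numerator = -0.46 − 0.0324 = -0.4924; denominator = 1 − 0.0324 = 0.9676
φ_{22} = -0.4924 / 0.9676 = -0.509

-0.509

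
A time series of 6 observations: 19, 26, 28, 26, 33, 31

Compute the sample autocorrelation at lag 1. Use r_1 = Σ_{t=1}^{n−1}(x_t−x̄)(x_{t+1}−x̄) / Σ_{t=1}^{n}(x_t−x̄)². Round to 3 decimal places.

Mean x̄ = (19 + 26 + 28 + 26 + 33 + 31)/6 = 27.1667
Σ(x_t−x̄)(x_{t+1}−x̄) = (9.5278) + (-0.9722) + (-0.9722) + (-6.8056) + (22.3611) = 23.1389
Denominator Σ(x_t−x̄)² = 118.8333
r_1 = 23.1389 / 118.8333 = 0.195

0.195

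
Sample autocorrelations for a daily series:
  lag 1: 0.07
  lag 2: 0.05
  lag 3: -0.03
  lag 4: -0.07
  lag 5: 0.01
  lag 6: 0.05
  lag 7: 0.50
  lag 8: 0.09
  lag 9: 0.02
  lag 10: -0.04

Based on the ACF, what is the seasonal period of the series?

The largest autocorrelation is r_7 = 0.50; the remaining lags stay at or below 0.09.
The dominant spike at lag 7 indicates a seasonal period of 7.

7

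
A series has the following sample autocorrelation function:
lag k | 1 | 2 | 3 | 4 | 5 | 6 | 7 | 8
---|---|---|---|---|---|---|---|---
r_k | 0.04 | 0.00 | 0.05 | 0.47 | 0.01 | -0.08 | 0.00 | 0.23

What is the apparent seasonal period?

4

The largest autocorrelation is r_4 = 0.47, with a weaker echo at lag 8 (0.23); the remaining lags stay at or below 0.05.
The dominant spike at lag 4 indicates a seasonal period of 4.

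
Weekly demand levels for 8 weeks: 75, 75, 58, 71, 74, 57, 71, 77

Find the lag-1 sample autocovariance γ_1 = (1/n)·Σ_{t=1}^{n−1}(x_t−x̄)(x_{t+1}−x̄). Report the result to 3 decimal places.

Mean x̄ = (75 + 75 + 58 + 71 + 74 + 57 + 71 + 77)/8 = 69.7500
Deviations: 5.2500, 5.2500, -11.7500, 1.2500, 4.2500, -12.7500, 1.2500, 7.2500
Σ_{t=1}^{7}(x_t−x̄)(x_{t+1}−x̄) = -104.5625
γ_1 = -104.5625 / 8 = -13.070

-13.070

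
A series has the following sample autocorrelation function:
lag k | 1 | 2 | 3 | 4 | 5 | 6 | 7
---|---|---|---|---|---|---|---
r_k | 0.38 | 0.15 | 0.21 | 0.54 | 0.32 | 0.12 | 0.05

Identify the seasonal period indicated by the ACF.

4

The largest autocorrelation is r_4 = 0.54; the remaining lags stay at or below 0.38. The elevated value at lag 1 (0.38), dropping to 0.15 at lag 2, reflects decaying short-term dependence rather than seasonality.
The dominant spike at lag 4 indicates a seasonal period of 4.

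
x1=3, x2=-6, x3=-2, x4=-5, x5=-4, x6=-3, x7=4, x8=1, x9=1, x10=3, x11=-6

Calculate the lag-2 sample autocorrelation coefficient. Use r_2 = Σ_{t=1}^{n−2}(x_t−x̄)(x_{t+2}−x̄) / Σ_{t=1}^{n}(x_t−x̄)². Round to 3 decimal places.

0.108

Mean x̄ = (3 − 6 − 2 − 5 − 4 − 3 + 4 + 1 + 1 + 3 − 6)/11 = -1.2727
Numerator Σ_{t=1}^{9}(x_t−x̄)(x_{t+2}−x̄) = 15.5785
Denominator Σ(x_t−x̄)² = 144.1818
r_2 = 15.5785 / 144.1818 = 0.108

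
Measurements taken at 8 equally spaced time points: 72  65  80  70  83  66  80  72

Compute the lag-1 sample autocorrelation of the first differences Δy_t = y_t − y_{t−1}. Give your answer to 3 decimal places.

First differences Δy: -7, 15, -10, 13, -17, 14, -8
Mean of differences = 0.0000
Numerator Σ(Δy_t−Δȳ)(Δy_{t+1}−Δȳ) = -956.0000
Denominator Σ(Δy_t−Δȳ)² = 1092.0000
r_1(Δy) = -956.0000 / 1092.0000 = -0.875

-0.875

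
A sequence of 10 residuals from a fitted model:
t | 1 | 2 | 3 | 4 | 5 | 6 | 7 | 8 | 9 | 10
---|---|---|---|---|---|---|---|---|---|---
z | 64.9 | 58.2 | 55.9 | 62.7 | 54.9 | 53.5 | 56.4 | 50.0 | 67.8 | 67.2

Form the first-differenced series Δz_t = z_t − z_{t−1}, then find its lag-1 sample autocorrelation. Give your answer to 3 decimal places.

-0.366

First differences Δz: -6.7, -2.3, 6.8, -7.8, -1.4, 2.9, -6.4, 17.8, -0.6
Mean of differences = 0.2556
Numerator Σ(Δz_t−Δz̄)(Δz_{t+1}−Δz̄) = -192.0886
Denominator Σ(Δz_t−Δz̄)² = 525.2022
r_1(Δz) = -192.0886 / 525.2022 = -0.366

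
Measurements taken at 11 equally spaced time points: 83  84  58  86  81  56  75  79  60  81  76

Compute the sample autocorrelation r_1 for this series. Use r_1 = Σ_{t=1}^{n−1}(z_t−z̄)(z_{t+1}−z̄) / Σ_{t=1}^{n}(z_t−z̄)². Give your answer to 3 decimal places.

Mean z̄ = (83 + 84 + 58 + 86 + 81 + 56 + 75 + 79 + 60 + 81 + 76)/11 = 74.4545
Numerator Σ_{t=1}^{10}(z_t−z̄)(z_{t+1}−z̄) = -468.4793
Denominator Σ(z_t−z̄)² = 1226.7273
r_1 = -468.4793 / 1226.7273 = -0.382

-0.382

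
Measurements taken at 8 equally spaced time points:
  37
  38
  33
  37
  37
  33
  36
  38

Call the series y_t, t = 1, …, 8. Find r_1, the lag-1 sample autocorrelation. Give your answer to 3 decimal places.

-0.304

Mean ȳ = (37 + 38 + 33 + 37 + 37 + 33 + 36 + 38)/8 = 36.1250
Σ(y_t−ȳ)(y_{t+1}−ȳ) = (1.6406) + (-5.8594) + (-2.7344) + (0.7656) + (-2.7344) + (0.3906) + (-0.2344) = -8.7656
Denominator Σ(y_t−ȳ)² = 28.8750
r_1 = -8.7656 / 28.8750 = -0.304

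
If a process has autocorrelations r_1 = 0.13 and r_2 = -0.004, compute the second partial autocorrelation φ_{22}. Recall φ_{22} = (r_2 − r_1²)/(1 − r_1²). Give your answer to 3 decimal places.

φ_{22} = (r_2 − r_1²) / (1 − r_1²)
r_1² = (0.13)² = 0.0169
Numerator = -0.004 − 0.0169 = -0.0209; denominator = 1 − 0.0169 = 0.9831
φ_{22} = -0.0209 / 0.9831 = -0.021

-0.021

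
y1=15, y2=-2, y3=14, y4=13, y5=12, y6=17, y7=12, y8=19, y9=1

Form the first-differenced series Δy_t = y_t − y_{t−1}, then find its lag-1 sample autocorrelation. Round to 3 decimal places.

First differences Δy: -17, 16, -1, -1, 5, -5, 7, -18
Mean of differences = -1.7500
Numerator Σ(Δy_t−Δȳ)(Δy_{t+1}−Δȳ) = -444.3125
Denominator Σ(Δy_t−Δȳ)² = 945.5000
r_1(Δy) = -444.3125 / 945.5000 = -0.470

-0.470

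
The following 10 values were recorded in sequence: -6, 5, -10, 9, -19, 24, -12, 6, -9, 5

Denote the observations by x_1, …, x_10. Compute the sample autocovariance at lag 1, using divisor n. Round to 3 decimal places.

-126.069

Mean x̄ = (-6 + 5 − 10 + 9 − 19 + 24 − 12 + 6 − 9 + 5)/10 = -0.7000
Σ_{t=1}^{9}(x_t−x̄)(x_{t+1}−x̄) = -1260.6900
γ_1 = -1260.6900 / 10 = -126.069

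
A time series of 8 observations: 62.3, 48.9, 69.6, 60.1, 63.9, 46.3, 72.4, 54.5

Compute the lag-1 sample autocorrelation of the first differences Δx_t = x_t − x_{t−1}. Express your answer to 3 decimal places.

-0.734

First differences Δx: -13.4, 20.7, -9.5, 3.8, -17.6, 26.1, -17.9
Mean of differences = -1.1143
Numerator Σ(Δx_t−Δx̄)(Δx_{t+1}−Δx̄) = -1478.6159
Denominator Σ(Δx_t−Δx̄)² = 2015.4286
r_1(Δx) = -1478.6159 / 2015.4286 = -0.734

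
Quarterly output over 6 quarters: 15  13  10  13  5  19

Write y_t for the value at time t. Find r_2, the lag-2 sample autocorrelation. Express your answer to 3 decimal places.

0.143

Mean ȳ = (15 + 13 + 10 + 13 + 5 + 19)/6 = 12.5000
Deviations from mean: 2.5000, 0.5000, -2.5000, 0.5000, -7.5000, 6.5000
Numerator Σ_{t=1}^{4}(y_t−ȳ)(y_{t+2}−ȳ) = 16.0000
Denominator Σ(y_t−ȳ)² = 111.5000
r_2 = 16.0000 / 111.5000 = 0.143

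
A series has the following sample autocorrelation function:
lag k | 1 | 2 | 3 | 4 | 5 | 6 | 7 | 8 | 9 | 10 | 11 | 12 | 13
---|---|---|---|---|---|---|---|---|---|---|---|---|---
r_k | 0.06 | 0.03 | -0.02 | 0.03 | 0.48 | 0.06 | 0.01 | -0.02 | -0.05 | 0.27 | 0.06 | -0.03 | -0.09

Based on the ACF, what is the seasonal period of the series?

5

The largest autocorrelation is r_5 = 0.48, with a weaker echo at lag 10 (0.27); the remaining lags stay at or below 0.06.
The dominant spike at lag 5 indicates a seasonal period of 5.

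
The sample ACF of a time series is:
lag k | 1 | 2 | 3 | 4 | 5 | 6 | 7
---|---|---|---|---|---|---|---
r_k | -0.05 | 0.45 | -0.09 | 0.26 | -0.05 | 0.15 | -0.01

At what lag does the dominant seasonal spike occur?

The largest autocorrelation is r_2 = 0.45, with weaker echoes at lags 4 (0.26) and 6 (0.15); the remaining lags stay at or below -0.01.
The dominant spike at lag 2 indicates a seasonal period of 2.

2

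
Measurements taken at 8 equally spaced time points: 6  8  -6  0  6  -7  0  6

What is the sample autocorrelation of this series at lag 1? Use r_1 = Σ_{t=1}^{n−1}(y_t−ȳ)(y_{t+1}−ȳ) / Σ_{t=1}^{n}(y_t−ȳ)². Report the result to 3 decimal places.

-0.196

Mean ȳ = (6 + 8 − 6 + 0 + 6 − 7 + 0 + 6)/8 = 1.6250
Deviations from mean: 4.3750, 6.3750, -7.6250, -1.6250, 4.3750, -8.6250, -1.6250, 4.3750
Σ(y_t−ȳ)(y_{t+1}−ȳ) = (27.8906) + (-48.6094) + (12.3906) + (-7.1094) + (-37.7344) + (14.0156) + (-7.1094) = -46.2656
Denominator Σ(y_t−ȳ)² = 235.8750
r_1 = -46.2656 / 235.8750 = -0.196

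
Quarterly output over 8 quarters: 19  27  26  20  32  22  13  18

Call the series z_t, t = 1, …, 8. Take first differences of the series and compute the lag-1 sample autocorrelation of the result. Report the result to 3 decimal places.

First differences Δz: 8, -1, -6, 12, -10, -9, 5
Mean of differences = -0.1429
Numerator Σ(Δz_t−Δz̄)(Δz_{t+1}−Δz̄) = -151.0204
Denominator Σ(Δz_t−Δz̄)² = 450.8571
r_1(Δz) = -151.0204 / 450.8571 = -0.335

-0.335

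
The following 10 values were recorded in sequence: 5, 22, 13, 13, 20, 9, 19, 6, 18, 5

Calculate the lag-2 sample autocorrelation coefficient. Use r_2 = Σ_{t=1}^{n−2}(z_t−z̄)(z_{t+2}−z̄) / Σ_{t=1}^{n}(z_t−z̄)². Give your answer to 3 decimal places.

0.406

Mean z̄ = (5 + 22 + 13 + 13 + 20 + 9 + 19 + 6 + 18 + 5)/10 = 13.0000
Numerator Σ_{t=1}^{8}(z_t−z̄)(z_{t+2}−z̄) = 156.0000
Denominator Σ(z_t−z̄)² = 384.0000
r_2 = 156.0000 / 384.0000 = 0.406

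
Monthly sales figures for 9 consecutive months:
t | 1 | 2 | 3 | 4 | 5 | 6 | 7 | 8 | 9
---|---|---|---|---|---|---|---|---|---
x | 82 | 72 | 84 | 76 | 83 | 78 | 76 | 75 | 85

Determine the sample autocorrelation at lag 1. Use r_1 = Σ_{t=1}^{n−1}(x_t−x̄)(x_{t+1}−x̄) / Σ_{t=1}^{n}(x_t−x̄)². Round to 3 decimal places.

Mean x̄ = (82 + 72 + 84 + 76 + 83 + 78 + 76 + 75 + 85)/9 = 79.0000
Numerator Σ_{t=1}^{8}(x_t−x̄)(x_{t+1}−x̄) = -96.0000
Denominator Σ(x_t−x̄)² = 170.0000
r_1 = -96.0000 / 170.0000 = -0.565

-0.565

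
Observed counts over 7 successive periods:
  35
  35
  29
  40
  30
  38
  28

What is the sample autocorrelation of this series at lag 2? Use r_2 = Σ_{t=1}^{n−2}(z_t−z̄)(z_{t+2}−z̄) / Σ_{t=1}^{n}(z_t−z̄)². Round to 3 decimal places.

Mean z̄ = (35 + 35 + 29 + 40 + 30 + 38 + 28)/7 = 33.5714
Σ(z_t−z̄)(z_{t+2}−z̄) = (-6.5306) + (9.1837) + (16.3265) + (28.4694) + (19.8980) = 67.3469
Denominator Σ(z_t−z̄)² = 129.7143
r_2 = 67.3469 / 129.7143 = 0.519

0.519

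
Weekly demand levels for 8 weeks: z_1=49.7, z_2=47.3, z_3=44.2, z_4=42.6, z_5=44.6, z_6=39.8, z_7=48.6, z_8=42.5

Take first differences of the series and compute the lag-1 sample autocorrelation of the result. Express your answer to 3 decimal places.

-0.631

First differences Δz: -2.4, -3.1, -1.6, 2.0, -4.8, 8.8, -6.1
Mean of differences = -1.0286
Numerator Σ(Δz_t−Δz̄)(Δz_{t+1}−Δz̄) = -96.0408
Denominator Σ(Δz_t−Δz̄)² = 152.2143
r_1(Δz) = -96.0408 / 152.2143 = -0.631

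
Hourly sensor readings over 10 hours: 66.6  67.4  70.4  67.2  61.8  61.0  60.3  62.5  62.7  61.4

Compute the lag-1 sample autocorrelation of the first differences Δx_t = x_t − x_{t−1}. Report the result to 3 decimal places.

First differences Δx: 0.8, 3.0, -3.2, -5.4, -0.8, -0.7, 2.2, 0.2, -1.3
Mean of differences = -0.5778
Numerator Σ(Δx_t−Δx̄)(Δx_{t+1}−Δx̄) = 10.5506
Denominator Σ(Δx_t−Δx̄)² = 53.7356
r_1(Δx) = 10.5506 / 53.7356 = 0.196

0.196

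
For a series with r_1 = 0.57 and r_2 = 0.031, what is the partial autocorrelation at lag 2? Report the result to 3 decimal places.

-0.435

φ_{22} = (r_2 − r_1²) / (1 − r_1²)
r_1² = (0.57)² = 0.3249
Numerator = 0.031 − 0.3249 = -0.2939; denominator = 1 − 0.3249 = 0.6751
φ_{22} = -0.2939 / 0.6751 = -0.435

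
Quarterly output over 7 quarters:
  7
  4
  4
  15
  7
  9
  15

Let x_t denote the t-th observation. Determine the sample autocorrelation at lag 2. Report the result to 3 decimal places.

Mean x̄ = (7 + 4 + 4 + 15 + 7 + 9 + 15)/7 = 8.7143
Deviations from mean: -1.7143, -4.7143, -4.7143, 6.2857, -1.7143, 0.2857, 6.2857
Σ(x_t−x̄)(x_{t+2}−x̄) = (8.0816) + (-29.6327) + (8.0816) + (1.7959) + (-10.7755) = -22.4490
Denominator Σ(x_t−x̄)² = 129.4286
r_2 = -22.4490 / 129.4286 = -0.173

-0.173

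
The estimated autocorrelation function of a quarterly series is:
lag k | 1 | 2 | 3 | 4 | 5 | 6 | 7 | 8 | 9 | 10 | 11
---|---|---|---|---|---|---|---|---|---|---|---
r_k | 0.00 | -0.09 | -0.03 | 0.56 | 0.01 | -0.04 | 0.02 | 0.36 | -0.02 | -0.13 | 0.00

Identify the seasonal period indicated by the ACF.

4

The largest autocorrelation is r_4 = 0.56, with a weaker echo at lag 8 (0.36); the remaining lags stay at or below 0.02.
The dominant spike at lag 4 indicates a seasonal period of 4.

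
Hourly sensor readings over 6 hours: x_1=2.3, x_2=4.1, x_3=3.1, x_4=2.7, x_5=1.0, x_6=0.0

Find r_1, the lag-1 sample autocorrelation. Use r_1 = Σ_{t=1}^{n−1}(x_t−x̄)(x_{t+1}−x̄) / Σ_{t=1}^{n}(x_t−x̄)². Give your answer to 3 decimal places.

0.401

Mean x̄ = (2.3 + 4.1 + 3.1 + 2.7 + 1.0 + 0.0)/6 = 2.2000
Σ(x_t−x̄)(x_{t+1}−x̄) = (0.1900) + (1.7100) + (0.4500) + (-0.6000) + (2.6400) = 4.3900
Denominator Σ(x_t−x̄)² = 10.9600
r_1 = 4.3900 / 10.9600 = 0.401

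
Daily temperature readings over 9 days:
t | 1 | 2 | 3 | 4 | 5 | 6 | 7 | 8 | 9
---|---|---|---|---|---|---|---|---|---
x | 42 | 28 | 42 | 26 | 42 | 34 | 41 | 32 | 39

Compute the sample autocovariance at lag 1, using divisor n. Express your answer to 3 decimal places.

-29.833

Mean x̄ = (42 + 28 + 42 + 26 + 42 + 34 + 41 + 32 + 39)/9 = 36.2222
Σ_{t=1}^{8}(x_t−x̄)(x_{t+1}−x̄) = -268.4938
γ_1 = -268.4938 / 9 = -29.833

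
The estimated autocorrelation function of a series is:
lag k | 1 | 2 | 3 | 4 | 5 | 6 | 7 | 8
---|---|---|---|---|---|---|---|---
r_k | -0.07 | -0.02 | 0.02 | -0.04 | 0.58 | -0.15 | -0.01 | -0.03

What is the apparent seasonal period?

5

The largest autocorrelation is r_5 = 0.58; the remaining lags stay at or below 0.02.
The dominant spike at lag 5 indicates a seasonal period of 5.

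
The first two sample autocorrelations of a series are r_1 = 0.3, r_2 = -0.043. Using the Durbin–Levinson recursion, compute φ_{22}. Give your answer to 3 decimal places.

-0.146

φ_{22} = (r_2 − r_1²) / (1 − r_1²)
r_1² = (0.3)² = 0.09
Numerator = -0.043 − 0.0900 = -0.1330; denominator = 1 − 0.0900 = 0.9100
φ_{22} = -0.1330 / 0.9100 = -0.146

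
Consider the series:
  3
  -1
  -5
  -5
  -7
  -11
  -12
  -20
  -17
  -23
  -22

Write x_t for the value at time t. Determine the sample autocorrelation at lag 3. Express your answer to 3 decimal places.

Mean x̄ = (3 − 1 − 5 − 5 − 7 − 11 − 12 − 20 − 17 − 23 − 22)/11 = -10.9091
Numerator Σ_{t=1}^{8}(x_t−x̄)(x_{t+3}−x̄) = 192.9752
Denominator Σ(x_t−x̄)² = 766.9091
r_3 = 192.9752 / 766.9091 = 0.252

0.252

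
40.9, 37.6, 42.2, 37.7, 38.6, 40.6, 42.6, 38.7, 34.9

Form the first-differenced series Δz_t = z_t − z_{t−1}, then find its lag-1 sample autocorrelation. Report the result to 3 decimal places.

-0.311

First differences Δz: -3.3, 4.6, -4.5, 0.9, 2.0, 2.0, -3.9, -3.8
Mean of differences = -0.7500
Numerator Σ(Δz_t−Δz̄)(Δz_{t+1}−Δz̄) = -26.8475
Denominator Σ(Δz_t−Δz̄)² = 86.2600
r_1(Δz) = -26.8475 / 86.2600 = -0.311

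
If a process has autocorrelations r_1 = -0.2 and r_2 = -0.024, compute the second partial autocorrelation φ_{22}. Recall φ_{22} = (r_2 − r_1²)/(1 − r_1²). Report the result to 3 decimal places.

-0.067

φ_{22} = (r_2 − r_1²) / (1 − r_1²)
r_1² = (-0.2)² = 0.04
Numerator = -0.024 − 0.0400 = -0.0640; denominator = 1 − 0.0400 = 0.9600
φ_{22} = -0.0640 / 0.9600 = -0.067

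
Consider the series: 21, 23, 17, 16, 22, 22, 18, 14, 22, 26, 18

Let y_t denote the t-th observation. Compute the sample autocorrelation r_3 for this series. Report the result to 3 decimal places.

Mean ȳ = (21 + 23 + 17 + 16 + 22 + 22 + 18 + 14 + 22 + 26 + 18)/11 = 19.9091
Numerator Σ_{t=1}^{8}(y_t−ȳ)(y_{t+3}−ȳ) = -4.7521
Denominator Σ(y_t−ȳ)² = 126.9091
r_3 = -4.7521 / 126.9091 = -0.037

-0.037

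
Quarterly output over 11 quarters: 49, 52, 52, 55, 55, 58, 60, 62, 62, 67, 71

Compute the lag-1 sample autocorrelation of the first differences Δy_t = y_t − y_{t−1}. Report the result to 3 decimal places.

-0.284

First differences Δy: 3, 0, 3, 0, 3, 2, 2, 0, 5, 4
Mean of differences = 2.2000
Numerator Σ(Δy_t−Δȳ)(Δy_{t+1}−Δȳ) = -7.8400
Denominator Σ(Δy_t−Δȳ)² = 27.6000
r_1(Δy) = -7.8400 / 27.6000 = -0.284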